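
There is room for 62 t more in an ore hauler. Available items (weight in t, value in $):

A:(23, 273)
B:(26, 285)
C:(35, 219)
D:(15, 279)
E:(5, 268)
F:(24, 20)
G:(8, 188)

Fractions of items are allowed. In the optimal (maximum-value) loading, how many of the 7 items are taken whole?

Sort by value per unit weight and fill in that order.
Ratios (sorted): E 53.60, G 23.50, D 18.60, A 11.87, B 10.96, C 6.26, F 0.83
take E (5 @ 268); take G (8 @ 188); take D (15 @ 279); take A (23 @ 273); take 11/26 of B → 120.58. Capacity used 62/62.
4 item(s) taken whole; one partial (take 11/26 of B).

4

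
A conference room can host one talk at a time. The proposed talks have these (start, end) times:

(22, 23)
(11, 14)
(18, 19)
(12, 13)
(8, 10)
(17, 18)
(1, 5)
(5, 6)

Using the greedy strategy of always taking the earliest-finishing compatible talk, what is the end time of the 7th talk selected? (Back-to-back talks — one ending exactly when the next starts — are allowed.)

Order by finish time; keep every interval that doesn't clash with the previous kept one.
By end time: (1,5), (5,6), (8,10), (12,13), (11,14), (17,18), (18,19), (22,23).
Pick (1,5); next start ≥ 5 → (5,6); next start ≥ 6 → (8,10); next start ≥ 10 → (12,13); next start ≥ 13 → (17,18); next start ≥ 18 → (18,19); next start ≥ 19 → (22,23).
Selected: (1,5) (5,6) (8,10) (12,13) (17,18) (18,19) (22,23)

23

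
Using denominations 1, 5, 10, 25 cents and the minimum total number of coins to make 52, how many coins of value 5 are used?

0

52 = 2×25 + 2×1
Count of 5: 0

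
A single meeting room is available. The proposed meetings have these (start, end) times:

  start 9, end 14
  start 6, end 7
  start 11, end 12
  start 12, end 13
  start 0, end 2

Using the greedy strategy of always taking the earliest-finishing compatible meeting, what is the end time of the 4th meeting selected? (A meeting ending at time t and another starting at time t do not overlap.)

13

Sorted by end: (0,2)  (6,7)  (11,12)  (12,13)  (9,14)
take (0,2); take (6,7); take (11,12); take (12,13).
Selected: (0,2) (6,7) (11,12) (12,13)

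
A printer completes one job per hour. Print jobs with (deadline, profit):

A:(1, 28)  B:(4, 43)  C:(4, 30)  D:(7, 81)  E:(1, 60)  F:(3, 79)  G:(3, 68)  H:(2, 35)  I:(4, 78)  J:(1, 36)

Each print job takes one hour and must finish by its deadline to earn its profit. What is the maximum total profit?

Take jobs in profit order; each goes to the latest open slot no later than its deadline.
By profit: D(d7,81), F(d3,79), I(d4,78), G(d3,68), E(d1,60), B(d4,43), J(d1,36), H(d2,35), C(d4,30), A(d1,28)
D→slot 7; F→slot 3; I→slot 4; G→slot 2; E→slot 1; B skipped; J skipped; H skipped; C skipped; A skipped.
Profit = 60 + 68 + 79 + 78 + 81 = 366

366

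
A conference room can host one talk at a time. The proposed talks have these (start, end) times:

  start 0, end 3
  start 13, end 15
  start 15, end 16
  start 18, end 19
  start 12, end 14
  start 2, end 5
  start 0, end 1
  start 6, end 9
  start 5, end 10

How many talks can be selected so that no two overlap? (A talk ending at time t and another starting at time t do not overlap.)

Greedy by earliest finish: after sorting by end time, pick each interval compatible with the last pick.
By end time: (0,1), (0,3), (2,5), (6,9), (5,10), (12,14), (13,15), (15,16), (18,19).
Pick (0,1); next start ≥ 1 → (2,5); next start ≥ 5 → (6,9); next start ≥ 9 → (12,14); next start ≥ 14 → (15,16); next start ≥ 16 → (18,19).
Selected 6 talks.

6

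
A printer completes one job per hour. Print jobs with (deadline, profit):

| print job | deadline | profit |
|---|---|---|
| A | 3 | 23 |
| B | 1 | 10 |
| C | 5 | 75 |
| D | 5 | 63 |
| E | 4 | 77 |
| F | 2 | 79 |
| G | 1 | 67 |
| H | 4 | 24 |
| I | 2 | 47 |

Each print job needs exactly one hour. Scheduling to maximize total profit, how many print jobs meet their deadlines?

5

Take jobs in profit order; each goes to the latest open slot no later than its deadline.
Profit order: F=79 E=77 C=75 G=67 D=63 I=47 H=24 A=23 B=10
Assign: F→slot 2, E→slot 4, C→slot 5, G→slot 1, D→slot 3, I skipped, H skipped, A skipped, B skipped.
Slots: [1:G] [2:F] [3:D] [4:E] [5:C]
5 of 9 scheduled.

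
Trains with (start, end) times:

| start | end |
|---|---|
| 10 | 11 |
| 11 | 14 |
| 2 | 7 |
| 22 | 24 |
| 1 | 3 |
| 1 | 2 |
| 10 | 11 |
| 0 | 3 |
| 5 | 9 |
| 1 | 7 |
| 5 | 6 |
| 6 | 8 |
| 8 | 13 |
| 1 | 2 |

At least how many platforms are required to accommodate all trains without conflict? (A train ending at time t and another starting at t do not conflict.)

The answer is the maximum number of intervals overlapping at any instant.
Events (time:±→running): 0:+→1 1:+→2 1:+→3 1:+→4 1:+→5 … peak 5.

5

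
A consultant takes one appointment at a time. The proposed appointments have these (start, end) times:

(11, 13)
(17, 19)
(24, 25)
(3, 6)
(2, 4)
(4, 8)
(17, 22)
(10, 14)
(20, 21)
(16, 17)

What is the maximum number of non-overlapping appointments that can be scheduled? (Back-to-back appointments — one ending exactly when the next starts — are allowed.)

Sort by end time and greedily take each interval whose start is ≥ the last chosen end.
Sorted by end: (2,4)  (3,6)  (4,8)  (11,13)  (10,14)  (16,17)  (17,19)  (20,21)  (17,22)  (24,25)
take (2,4); take (4,8); take (11,13); take (16,17); take (17,19); take (20,21); skip (17,22); take (24,25).
Selected 7 appointments.

7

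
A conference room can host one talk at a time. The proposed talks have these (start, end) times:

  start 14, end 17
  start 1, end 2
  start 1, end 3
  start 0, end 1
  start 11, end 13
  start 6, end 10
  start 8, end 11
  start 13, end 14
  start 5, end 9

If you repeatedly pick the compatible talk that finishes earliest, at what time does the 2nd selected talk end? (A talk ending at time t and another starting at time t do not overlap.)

2

By end time: (0,1), (1,2), (1,3), (5,9), (6,10), (8,11), (11,13), (13,14), (14,17).
Pick (0,1); next start ≥ 1 → (1,2); next start ≥ 2 → (5,9); next start ≥ 9 → (11,13); next start ≥ 13 → (13,14); next start ≥ 14 → (14,17).
Selected: (0,1) (1,2) (5,9) (11,13) (13,14) (14,17)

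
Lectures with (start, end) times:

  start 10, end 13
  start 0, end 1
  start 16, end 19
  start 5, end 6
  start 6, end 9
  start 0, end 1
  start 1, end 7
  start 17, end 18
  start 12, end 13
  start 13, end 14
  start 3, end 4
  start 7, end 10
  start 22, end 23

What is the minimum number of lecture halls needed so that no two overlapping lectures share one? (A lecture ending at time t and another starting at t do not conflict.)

2

Events (time:±→running): 0:+→1 0:+→2 … peak 2.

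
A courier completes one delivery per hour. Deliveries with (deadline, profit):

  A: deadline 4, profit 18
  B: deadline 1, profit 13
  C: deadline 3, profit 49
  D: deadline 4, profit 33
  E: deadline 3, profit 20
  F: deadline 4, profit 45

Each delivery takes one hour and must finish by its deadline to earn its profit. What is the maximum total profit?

147

Take jobs in profit order; each goes to the latest open slot no later than its deadline.
Profit order: C=49 F=45 D=33 E=20 A=18 B=13
Assign: C→slot 3, F→slot 4, D→slot 2, E→slot 1, A skipped, B skipped.
Slots: [1:E] [2:D] [3:C] [4:F]
Profit = 20 + 33 + 49 + 45 = 147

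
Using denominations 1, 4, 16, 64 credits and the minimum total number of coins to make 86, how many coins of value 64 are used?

Greedy: take as many of the largest coin as possible, then repeat with the remainder.
86 − 1×64→22 − 1×16→6 − 1×4→2 − 2×1→0
Count of 64: 1

1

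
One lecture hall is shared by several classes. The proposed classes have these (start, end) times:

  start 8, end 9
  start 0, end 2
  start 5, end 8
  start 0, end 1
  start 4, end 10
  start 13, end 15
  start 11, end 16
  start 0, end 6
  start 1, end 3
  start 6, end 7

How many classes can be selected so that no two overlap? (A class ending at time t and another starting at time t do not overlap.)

Greedy by earliest finish: after sorting by end time, pick each interval compatible with the last pick.
Sorted by end: (0,1)  (0,2)  (1,3)  (0,6)  (6,7)  (5,8)  (8,9)  (4,10)  (13,15)  (11,16)
take (0,1); skip (0,2); take (1,3); skip (0,6); take (6,7); skip (5,8); take (8,9); take (13,15).
Selected 5 classes.

5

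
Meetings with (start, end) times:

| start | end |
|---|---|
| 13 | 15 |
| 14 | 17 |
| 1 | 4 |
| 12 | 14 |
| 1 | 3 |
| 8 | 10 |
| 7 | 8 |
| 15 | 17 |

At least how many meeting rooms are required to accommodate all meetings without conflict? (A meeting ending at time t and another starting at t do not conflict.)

The answer is the maximum number of intervals overlapping at any instant.
starts: [1, 1, 7, 8, 12, 13, 14, 15]
ends:   [3, 4, 8, 10, 14, 15, 17, 17]
s1→1 s1→2  — peak 2.

2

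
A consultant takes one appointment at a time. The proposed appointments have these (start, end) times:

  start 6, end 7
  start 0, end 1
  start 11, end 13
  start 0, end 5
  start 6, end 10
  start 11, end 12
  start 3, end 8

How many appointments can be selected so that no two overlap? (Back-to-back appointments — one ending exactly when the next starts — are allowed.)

By end time: (0,1), (0,5), (6,7), (3,8), (6,10), (11,12), (11,13).
Pick (0,1); next start ≥ 1 → (6,7); next start ≥ 7 → (11,12).
Selected 3 appointments.

3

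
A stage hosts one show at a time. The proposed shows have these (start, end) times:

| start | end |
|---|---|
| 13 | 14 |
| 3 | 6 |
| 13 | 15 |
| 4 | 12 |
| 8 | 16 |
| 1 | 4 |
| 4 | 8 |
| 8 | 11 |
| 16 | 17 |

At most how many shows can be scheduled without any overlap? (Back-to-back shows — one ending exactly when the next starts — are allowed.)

5

Order by finish time; keep every interval that doesn't clash with the previous kept one.
By end time: (1,4), (3,6), (4,8), (8,11), (4,12), (13,14), (13,15), (8,16), (16,17).
Pick (1,4); next start ≥ 4 → (4,8); next start ≥ 8 → (8,11); next start ≥ 11 → (13,14); next start ≥ 14 → (16,17).
Selected 5 shows.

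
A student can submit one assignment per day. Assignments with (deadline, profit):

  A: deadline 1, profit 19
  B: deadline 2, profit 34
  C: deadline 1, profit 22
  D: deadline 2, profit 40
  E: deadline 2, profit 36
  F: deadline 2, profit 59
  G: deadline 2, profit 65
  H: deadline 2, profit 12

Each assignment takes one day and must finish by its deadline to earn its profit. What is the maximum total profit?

124

Sort by profit descending; place each in the latest free slot ≤ its deadline.
Profit order: G=65 F=59 D=40 E=36 B=34 C=22 A=19 H=12
Assign: G→slot 2, F→slot 1, D skipped, E skipped, B skipped, C skipped, A skipped, H skipped.
Slots: [1:F] [2:G]
Profit = 59 + 65 = 124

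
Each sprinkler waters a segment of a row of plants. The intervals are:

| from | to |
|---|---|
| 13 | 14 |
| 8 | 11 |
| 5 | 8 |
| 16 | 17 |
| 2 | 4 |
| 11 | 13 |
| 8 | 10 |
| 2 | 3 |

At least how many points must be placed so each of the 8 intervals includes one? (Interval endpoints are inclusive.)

4

Process intervals by earliest right end; each time one isn't hit yet, stab at its right endpoint.
By right end: [2,3]  [2,4]  [5,8]  [8,10]  [8,11]  [11,13]  [13,14]  [16,17]
[2,3] uncovered → point at 3; [5,8] uncovered → point at 8; [11,13] uncovered → point at 13; [16,17] uncovered → point at 17.
Points: 3, 8, 13, 17 (4 total).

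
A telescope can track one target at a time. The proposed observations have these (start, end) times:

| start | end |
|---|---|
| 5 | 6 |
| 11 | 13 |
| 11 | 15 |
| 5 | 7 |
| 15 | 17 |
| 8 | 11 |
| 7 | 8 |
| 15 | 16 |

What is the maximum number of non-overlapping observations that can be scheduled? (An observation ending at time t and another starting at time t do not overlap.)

Sorted by end: (5,6)  (5,7)  (7,8)  (8,11)  (11,13)  (11,15)  (15,16)  (15,17)
take (5,6); take (7,8); take (8,11); take (11,13); take (15,16); skip (15,17).
Selected 5 observations.

5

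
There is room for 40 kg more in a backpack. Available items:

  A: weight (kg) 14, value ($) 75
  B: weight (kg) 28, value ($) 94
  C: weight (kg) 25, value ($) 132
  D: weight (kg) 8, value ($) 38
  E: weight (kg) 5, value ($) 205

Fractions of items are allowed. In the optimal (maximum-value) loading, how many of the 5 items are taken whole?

2

Ratios (sorted): E 41.00, A 5.36, C 5.28, D 4.75, B 3.36
take E (5 @ 205); take A (14 @ 75); take 21/25 of C → 110.88. Capacity used 40/40.
2 item(s) taken whole; one partial (take 21/25 of C).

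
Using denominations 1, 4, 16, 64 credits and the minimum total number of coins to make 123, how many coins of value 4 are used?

2

Use the largest denomination that fits, subtract, and repeat.
123 = 1×64 + 3×16 + 2×4 + 3×1
Count of 4: 2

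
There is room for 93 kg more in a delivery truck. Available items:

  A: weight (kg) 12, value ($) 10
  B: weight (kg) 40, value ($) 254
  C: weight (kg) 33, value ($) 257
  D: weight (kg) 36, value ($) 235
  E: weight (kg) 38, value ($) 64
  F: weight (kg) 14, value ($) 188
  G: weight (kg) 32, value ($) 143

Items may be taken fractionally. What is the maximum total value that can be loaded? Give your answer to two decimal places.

743.50

Ratios (sorted): F 13.43, C 7.79, D 6.53, B 6.35, G 4.47, E 1.68, A 0.83
take F (14 @ 188); take C (33 @ 257); take D (36 @ 235); take 10/40 of B → 63.50. Capacity used 93/93.
Total value = 743.50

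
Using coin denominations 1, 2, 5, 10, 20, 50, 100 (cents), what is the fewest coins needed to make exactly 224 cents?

5

224 − 2×100→24 − 1×20→4 − 2×2→0
Total coins = 2 + 1 + 2 = 5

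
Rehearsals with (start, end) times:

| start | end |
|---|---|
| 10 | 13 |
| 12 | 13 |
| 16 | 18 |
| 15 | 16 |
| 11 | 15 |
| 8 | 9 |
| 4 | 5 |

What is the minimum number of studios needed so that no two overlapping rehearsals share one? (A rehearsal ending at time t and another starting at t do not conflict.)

3

Events (time:±→running): 4:+→1 5:-→0 8:+→1 9:-→0 10:+→1 11:+→2 12:+→3 … peak 3.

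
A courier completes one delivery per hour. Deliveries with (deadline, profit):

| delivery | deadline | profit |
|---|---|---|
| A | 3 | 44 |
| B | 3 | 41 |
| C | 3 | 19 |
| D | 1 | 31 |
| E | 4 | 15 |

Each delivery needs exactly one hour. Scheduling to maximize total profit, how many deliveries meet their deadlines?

4

Sort by profit descending; place each in the latest free slot ≤ its deadline.
By profit: A(d3,44), B(d3,41), D(d1,31), C(d3,19), E(d4,15)
A→slot 3; B→slot 2; D→slot 1; C skipped; E→slot 4.
4 of 5 scheduled.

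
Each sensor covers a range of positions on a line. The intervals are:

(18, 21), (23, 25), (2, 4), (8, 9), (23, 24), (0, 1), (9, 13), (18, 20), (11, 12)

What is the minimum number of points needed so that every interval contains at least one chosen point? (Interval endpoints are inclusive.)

Sorted: [0,1] [2,4] [8,9] [11,12] [9,13] [18,20] [18,21] [23,24] [23,25]
{[0,1]} hit by 1; {[2,4]} hit by 4; {[8,9]} hit by 9; {[11,12],[9,13]} hit by 12; {[18,20],[18,21]} hit by 20; {[23,24],[23,25]} hit by 24.
Points: 1, 4, 9, 12, 20, 24 (6 total).

6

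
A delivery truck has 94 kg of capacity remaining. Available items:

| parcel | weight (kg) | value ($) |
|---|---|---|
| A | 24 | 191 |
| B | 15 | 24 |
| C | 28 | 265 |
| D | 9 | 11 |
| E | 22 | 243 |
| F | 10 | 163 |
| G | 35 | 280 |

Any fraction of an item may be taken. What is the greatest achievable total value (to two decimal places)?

Order: F (163/10=16.30) > E (243/22=11.05) > C (265/28=9.46) > G (280/35=8.00) > A (191/24=7.96) > B (24/15=1.60) > D (11/9=1.22)
Fill: take F (10 @ 163) → take E (22 @ 243) → take C (28 @ 265) → take 34/35 of G → 272.00; 94/94 used.
Total value = 943.00

943.00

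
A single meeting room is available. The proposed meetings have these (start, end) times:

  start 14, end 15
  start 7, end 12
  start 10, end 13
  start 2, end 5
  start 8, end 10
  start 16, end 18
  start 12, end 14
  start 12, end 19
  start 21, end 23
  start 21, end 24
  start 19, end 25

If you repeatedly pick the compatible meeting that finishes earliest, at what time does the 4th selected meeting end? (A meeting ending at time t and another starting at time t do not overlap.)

Order by finish time; keep every interval that doesn't clash with the previous kept one.
Sorted by end: (2,5)  (8,10)  (7,12)  (10,13)  (12,14)  (14,15)  (16,18)  (12,19)  (21,23)  (21,24)  (19,25)
take (2,5); take (8,10); take (10,13); take (14,15); take (16,18); skip (12,19); take (21,23); skip (21,24).
Selected: (2,5) (8,10) (10,13) (14,15) (16,18) (21,23)

15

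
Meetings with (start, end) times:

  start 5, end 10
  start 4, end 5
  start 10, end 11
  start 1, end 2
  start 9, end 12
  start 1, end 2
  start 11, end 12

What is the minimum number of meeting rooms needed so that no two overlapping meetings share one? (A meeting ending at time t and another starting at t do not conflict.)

2

Count concurrent intervals with a sweep; the peak is the room count.
starts: [1, 1, 4, 5, 9, 10, 11]
ends:   [2, 2, 5, 10, 11, 12, 12]
s1→1 s1→2  — peak 2.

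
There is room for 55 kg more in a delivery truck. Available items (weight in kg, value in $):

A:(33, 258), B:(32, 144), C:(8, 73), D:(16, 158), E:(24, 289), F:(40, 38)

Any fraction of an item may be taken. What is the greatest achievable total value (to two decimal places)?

Order: E (289/24=12.04) > D (158/16=9.88) > C (73/8=9.12) > A (258/33=7.82) > B (144/32=4.50) > F (38/40=0.95)
Fill: take E (24 @ 289) → take D (16 @ 158) → take C (8 @ 73) → take 7/33 of A → 54.73; 55/55 used.
Total value = 574.73

574.73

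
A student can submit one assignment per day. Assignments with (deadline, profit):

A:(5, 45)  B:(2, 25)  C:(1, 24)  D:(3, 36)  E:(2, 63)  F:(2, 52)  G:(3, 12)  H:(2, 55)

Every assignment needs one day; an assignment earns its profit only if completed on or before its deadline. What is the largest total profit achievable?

199

By profit: E(d2,63), H(d2,55), F(d2,52), A(d5,45), D(d3,36), B(d2,25), C(d1,24), G(d3,12)
E→slot 2; H→slot 1; F skipped; A→slot 5; D→slot 3; B skipped; C skipped; G skipped.
Profit = 55 + 63 + 36 + 45 = 199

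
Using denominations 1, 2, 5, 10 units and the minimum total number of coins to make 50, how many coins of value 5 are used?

50 − 5×10→0
Count of 5: 0

0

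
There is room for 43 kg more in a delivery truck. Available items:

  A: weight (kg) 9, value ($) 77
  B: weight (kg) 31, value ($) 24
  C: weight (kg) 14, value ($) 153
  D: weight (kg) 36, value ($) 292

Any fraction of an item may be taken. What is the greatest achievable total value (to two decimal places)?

392.22

Ratios (sorted): C 10.93, A 8.56, D 8.11, B 0.77
take C (14 @ 153); take A (9 @ 77); take 20/36 of D → 162.22. Capacity used 43/43.
Total value = 392.22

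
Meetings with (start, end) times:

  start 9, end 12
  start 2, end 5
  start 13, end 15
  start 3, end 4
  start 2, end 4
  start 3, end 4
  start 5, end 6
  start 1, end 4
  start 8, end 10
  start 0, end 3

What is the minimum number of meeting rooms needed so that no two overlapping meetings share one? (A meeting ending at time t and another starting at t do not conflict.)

5

The answer is the maximum number of intervals overlapping at any instant.
starts: [0, 1, 2, 2, 3, 3, 5, 8, 9, 13]
ends:   [3, 4, 4, 4, 4, 5, 6, 10, 12, 15]
s0→1 s1→2 s2→3 s2→4 e3→3 s3→4 s3→5  — peak 5.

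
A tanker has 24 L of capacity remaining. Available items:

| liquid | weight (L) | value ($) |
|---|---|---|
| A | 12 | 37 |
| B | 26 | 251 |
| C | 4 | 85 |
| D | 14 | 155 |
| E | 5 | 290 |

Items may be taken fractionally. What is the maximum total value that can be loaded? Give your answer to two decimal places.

Ratios (sorted): E 58.00, C 21.25, D 11.07, B 9.65, A 3.08
take E (5 @ 290); take C (4 @ 85); take D (14 @ 155); take 1/26 of B → 9.65. Capacity used 24/24.
Total value = 539.65

539.65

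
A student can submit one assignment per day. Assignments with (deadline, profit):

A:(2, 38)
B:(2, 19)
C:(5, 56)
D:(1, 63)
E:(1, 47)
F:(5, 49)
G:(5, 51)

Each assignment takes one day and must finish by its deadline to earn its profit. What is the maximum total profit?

By profit: D(d1,63), C(d5,56), G(d5,51), F(d5,49), E(d1,47), A(d2,38), B(d2,19)
D→slot 1; C→slot 5; G→slot 4; F→slot 3; E skipped; A→slot 2; B skipped.
Profit = 63 + 38 + 49 + 51 + 56 = 257

257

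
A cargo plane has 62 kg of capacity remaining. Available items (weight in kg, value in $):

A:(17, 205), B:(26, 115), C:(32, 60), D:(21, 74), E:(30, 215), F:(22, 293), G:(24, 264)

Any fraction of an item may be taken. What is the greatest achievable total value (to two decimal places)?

Greedy by value/weight ratio, highest first.
Ratios (sorted): F 13.32, A 12.06, G 11.00, E 7.17, B 4.42, D 3.52, C 1.88
take F (22 @ 293); take A (17 @ 205); take 23/24 of G → 253.00. Capacity used 62/62.
Total value = 751.00

751.00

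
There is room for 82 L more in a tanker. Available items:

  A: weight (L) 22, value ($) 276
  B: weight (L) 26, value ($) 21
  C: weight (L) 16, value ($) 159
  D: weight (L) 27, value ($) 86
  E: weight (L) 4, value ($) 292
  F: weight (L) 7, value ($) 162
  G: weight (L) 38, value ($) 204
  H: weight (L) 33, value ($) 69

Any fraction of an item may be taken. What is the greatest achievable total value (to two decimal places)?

Ratios (sorted): E 73.00, F 23.14, A 12.55, C 9.94, G 5.37, D 3.19, H 2.09, B 0.81
take E (4 @ 292); take F (7 @ 162); take A (22 @ 276); take C (16 @ 159); take 33/38 of G → 177.16. Capacity used 82/82.
Total value = 1066.16

1066.16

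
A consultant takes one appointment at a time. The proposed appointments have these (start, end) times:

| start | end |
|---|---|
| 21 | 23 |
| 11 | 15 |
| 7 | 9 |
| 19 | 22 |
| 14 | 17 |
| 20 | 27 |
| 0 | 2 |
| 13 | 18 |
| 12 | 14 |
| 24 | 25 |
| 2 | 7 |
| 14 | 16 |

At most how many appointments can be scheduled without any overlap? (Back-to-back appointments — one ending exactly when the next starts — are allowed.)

Order by finish time; keep every interval that doesn't clash with the previous kept one.
By end time: (0,2), (2,7), (7,9), (12,14), (11,15), (14,16), (14,17), (13,18), (19,22), (21,23), (24,25), (20,27).
Pick (0,2); next start ≥ 2 → (2,7); next start ≥ 7 → (7,9); next start ≥ 9 → (12,14); next start ≥ 14 → (14,16); next start ≥ 16 → (19,22); next start ≥ 22 → (24,25).
Selected 7 appointments.

7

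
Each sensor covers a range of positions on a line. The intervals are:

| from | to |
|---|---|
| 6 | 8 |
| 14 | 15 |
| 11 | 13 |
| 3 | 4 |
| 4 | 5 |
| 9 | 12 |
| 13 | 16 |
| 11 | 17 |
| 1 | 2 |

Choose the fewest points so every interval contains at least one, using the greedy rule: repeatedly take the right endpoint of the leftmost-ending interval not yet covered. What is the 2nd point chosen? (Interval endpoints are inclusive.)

By right end: [1,2]  [3,4]  [4,5]  [6,8]  [9,12]  [11,13]  [14,15]  [13,16]  [11,17]
[1,2] uncovered → point at 2; [3,4] uncovered → point at 4; [6,8] uncovered → point at 8; [9,12] uncovered → point at 12; [14,15] uncovered → point at 15.
Points: 2, 4, 8, 12, 15 (5 total).

4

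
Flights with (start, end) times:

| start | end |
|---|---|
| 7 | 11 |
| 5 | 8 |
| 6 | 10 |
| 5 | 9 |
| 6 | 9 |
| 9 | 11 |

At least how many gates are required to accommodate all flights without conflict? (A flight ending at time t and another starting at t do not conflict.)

Count concurrent intervals with a sweep; the peak is the room count.
Events (time:±→running): 5:+→1 5:+→2 6:+→3 6:+→4 7:+→5 … peak 5.

5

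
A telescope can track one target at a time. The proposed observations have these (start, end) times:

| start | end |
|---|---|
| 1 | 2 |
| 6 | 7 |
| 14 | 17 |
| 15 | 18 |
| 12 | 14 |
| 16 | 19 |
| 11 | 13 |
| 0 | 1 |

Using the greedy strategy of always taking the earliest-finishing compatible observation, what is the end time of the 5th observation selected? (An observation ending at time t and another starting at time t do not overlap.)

17

Sorted by end: (0,1)  (1,2)  (6,7)  (11,13)  (12,14)  (14,17)  (15,18)  (16,19)
take (0,1); take (1,2); take (6,7); take (11,13); skip (12,14); take (14,17); skip (15,18).
Selected: (0,1) (1,2) (6,7) (11,13) (14,17)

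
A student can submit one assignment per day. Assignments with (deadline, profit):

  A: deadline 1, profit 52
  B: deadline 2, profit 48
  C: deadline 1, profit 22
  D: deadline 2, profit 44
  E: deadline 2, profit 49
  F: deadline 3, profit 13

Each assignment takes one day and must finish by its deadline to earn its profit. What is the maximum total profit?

Sort by profit descending; place each in the latest free slot ≤ its deadline.
Profit order: A=52 E=49 B=48 D=44 C=22 F=13
Assign: A→slot 1, E→slot 2, B skipped, D skipped, C skipped, F→slot 3.
Slots: [1:A] [2:E] [3:F]
Profit = 52 + 49 + 13 = 114

114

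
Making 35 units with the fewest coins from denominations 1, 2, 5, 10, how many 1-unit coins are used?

0

Use the largest denomination that fits, subtract, and repeat.
35 = 3×10 + 1×5
Count of 1: 0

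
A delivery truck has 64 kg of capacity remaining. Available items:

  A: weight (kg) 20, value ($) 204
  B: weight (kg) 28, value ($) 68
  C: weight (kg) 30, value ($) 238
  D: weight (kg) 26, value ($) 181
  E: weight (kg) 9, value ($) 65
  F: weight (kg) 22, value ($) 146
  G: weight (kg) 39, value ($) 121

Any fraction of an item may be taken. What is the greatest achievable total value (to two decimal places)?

541.81

Sort by value per unit weight and fill in that order.
Order: A (204/20=10.20) > C (238/30=7.93) > E (65/9=7.22) > D (181/26=6.96) > F (146/22=6.64) > G (121/39=3.10) > B (68/28=2.43)
Fill: take A (20 @ 204) → take C (30 @ 238) → take E (9 @ 65) → take 5/26 of D → 34.81; 64/64 used.
Total value = 541.81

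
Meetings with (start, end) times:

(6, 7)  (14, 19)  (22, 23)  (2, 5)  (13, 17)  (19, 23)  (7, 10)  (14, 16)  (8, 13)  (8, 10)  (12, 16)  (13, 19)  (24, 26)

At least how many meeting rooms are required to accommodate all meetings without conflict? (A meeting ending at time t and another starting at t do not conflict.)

5

Events (time:±→running): 2:+→1 5:-→0 6:+→1 7:-→0 7:+→1 8:+→2 8:+→3 10:-→2 10:-→1 12:+→2 13:-→1 13:+→2 13:+→3 14:+→4 14:+→5 … peak 5.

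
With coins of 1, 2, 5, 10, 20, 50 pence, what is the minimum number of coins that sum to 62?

Greedy: take as many of the largest coin as possible, then repeat with the remainder.
62 − 1×50→12 − 1×10→2 − 1×2→0
Total coins = 1 + 1 + 1 = 3

3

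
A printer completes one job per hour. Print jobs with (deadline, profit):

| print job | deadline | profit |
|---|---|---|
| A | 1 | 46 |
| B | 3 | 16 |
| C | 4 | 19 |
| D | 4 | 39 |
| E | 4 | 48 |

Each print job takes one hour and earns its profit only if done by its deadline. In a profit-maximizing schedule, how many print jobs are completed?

Profit order: E=48 A=46 D=39 C=19 B=16
Assign: E→slot 4, A→slot 1, D→slot 3, C→slot 2, B skipped.
Slots: [1:A] [2:C] [3:D] [4:E]
4 of 5 scheduled.

4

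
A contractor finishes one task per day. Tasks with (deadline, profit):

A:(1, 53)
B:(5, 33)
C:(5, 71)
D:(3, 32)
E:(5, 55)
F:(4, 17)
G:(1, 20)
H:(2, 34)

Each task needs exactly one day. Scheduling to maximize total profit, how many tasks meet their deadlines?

Sort by profit descending; place each in the latest free slot ≤ its deadline.
By profit: C(d5,71), E(d5,55), A(d1,53), H(d2,34), B(d5,33), D(d3,32), G(d1,20), F(d4,17)
C→slot 5; E→slot 4; A→slot 1; H→slot 2; B→slot 3; D skipped; G skipped; F skipped.
5 of 8 scheduled.

5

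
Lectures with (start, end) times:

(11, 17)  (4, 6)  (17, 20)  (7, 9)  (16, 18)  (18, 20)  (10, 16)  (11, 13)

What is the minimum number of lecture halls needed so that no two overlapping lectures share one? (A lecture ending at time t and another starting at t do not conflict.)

3

Count concurrent intervals with a sweep; the peak is the room count.
Events (time:±→running): 4:+→1 6:-→0 7:+→1 9:-→0 10:+→1 11:+→2 11:+→3 … peak 3.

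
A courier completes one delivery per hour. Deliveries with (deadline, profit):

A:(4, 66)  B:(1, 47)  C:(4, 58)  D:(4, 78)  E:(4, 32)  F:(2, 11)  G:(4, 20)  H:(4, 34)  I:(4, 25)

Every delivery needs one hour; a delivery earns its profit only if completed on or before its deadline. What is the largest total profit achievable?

249

Sort by profit descending; place each in the latest free slot ≤ its deadline.
By profit: D(d4,78), A(d4,66), C(d4,58), B(d1,47), H(d4,34), E(d4,32), I(d4,25), G(d4,20), F(d2,11)
D→slot 4; A→slot 3; C→slot 2; B→slot 1; H skipped; E skipped; I skipped; G skipped; F skipped.
Profit = 47 + 58 + 66 + 78 = 249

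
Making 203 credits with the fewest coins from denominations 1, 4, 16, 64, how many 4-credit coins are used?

Use the largest denomination that fits, subtract, and repeat.
203 = 3×64 + 2×4 + 3×1
Count of 4: 2

2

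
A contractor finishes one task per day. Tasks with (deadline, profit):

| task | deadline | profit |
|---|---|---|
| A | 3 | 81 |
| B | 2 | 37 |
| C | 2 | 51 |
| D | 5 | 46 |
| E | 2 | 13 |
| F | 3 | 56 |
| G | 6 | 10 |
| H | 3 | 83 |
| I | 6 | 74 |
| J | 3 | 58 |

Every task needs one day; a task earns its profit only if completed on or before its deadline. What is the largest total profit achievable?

Sort by profit descending; place each in the latest free slot ≤ its deadline.
Profit order: H=83 A=81 I=74 J=58 F=56 C=51 D=46 B=37 E=13 G=10
Assign: H→slot 3, A→slot 2, I→slot 6, J→slot 1, F skipped, C skipped, D→slot 5, B skipped, E skipped, G→slot 4.
Slots: [1:J] [2:A] [3:H] [4:G] [5:D] [6:I]
Profit = 58 + 81 + 83 + 10 + 46 + 74 = 352

352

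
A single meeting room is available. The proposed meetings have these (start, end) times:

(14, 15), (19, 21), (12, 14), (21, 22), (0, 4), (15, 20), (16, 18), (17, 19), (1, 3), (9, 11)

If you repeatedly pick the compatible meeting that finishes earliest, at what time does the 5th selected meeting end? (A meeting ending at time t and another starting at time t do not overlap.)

18

By end time: (1,3), (0,4), (9,11), (12,14), (14,15), (16,18), (17,19), (15,20), (19,21), (21,22).
Pick (1,3); next start ≥ 3 → (9,11); next start ≥ 11 → (12,14); next start ≥ 14 → (14,15); next start ≥ 15 → (16,18); next start ≥ 18 → (19,21); next start ≥ 21 → (21,22).
Selected: (1,3) (9,11) (12,14) (14,15) (16,18) (19,21) (21,22)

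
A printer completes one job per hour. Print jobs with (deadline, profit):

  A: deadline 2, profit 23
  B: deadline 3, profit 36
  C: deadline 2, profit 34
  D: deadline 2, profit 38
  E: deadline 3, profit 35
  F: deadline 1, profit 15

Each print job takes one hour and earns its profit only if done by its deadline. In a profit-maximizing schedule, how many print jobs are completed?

Sort by profit descending; place each in the latest free slot ≤ its deadline.
Profit order: D=38 B=36 E=35 C=34 A=23 F=15
Assign: D→slot 2, B→slot 3, E→slot 1, C skipped, A skipped, F skipped.
Slots: [1:E] [2:D] [3:B]
3 of 6 scheduled.

3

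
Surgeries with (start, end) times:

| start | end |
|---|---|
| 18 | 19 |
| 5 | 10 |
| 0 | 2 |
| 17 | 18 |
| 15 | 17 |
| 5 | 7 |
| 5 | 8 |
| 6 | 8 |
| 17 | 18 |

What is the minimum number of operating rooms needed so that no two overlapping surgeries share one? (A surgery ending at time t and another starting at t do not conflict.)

4

Count concurrent intervals with a sweep; the peak is the room count.
starts: [0, 5, 5, 5, 6, 15, 17, 17, 18]
ends:   [2, 7, 8, 8, 10, 17, 18, 18, 19]
s0→1 e2→0 s5→1 s5→2 s5→3 s6→4  — peak 4.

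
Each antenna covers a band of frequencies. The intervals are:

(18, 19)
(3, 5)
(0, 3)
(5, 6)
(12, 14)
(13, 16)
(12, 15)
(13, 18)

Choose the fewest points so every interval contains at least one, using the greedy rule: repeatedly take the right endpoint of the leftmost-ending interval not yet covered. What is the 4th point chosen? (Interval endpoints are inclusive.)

19

Sort by right endpoint; whenever an interval is uncovered, place a point at its right end.
By right end: [0,3]  [3,5]  [5,6]  [12,14]  [12,15]  [13,16]  [13,18]  [18,19]
[0,3] uncovered → point at 3; [5,6] uncovered → point at 6; [12,14] uncovered → point at 14; [18,19] uncovered → point at 19.
Points: 3, 6, 14, 19 (4 total).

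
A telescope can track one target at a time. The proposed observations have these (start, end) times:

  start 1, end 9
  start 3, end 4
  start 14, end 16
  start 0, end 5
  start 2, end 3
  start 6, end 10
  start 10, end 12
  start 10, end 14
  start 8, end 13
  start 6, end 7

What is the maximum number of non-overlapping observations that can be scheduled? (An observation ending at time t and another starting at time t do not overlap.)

5

Sorted by end: (2,3)  (3,4)  (0,5)  (6,7)  (1,9)  (6,10)  (10,12)  (8,13)  (10,14)  (14,16)
take (2,3); take (3,4); skip (0,5); take (6,7); take (10,12); skip (8,13); take (14,16).
Selected 5 observations.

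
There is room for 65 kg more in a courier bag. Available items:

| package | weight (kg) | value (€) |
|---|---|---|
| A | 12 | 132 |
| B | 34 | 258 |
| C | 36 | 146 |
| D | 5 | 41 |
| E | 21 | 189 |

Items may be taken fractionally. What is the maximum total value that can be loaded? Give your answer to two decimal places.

Greedy by value/weight ratio, highest first.
Ratios (sorted): A 11.00, E 9.00, D 8.20, B 7.59, C 4.06
take A (12 @ 132); take E (21 @ 189); take D (5 @ 41); take 27/34 of B → 204.88. Capacity used 65/65.
Total value = 566.88

566.88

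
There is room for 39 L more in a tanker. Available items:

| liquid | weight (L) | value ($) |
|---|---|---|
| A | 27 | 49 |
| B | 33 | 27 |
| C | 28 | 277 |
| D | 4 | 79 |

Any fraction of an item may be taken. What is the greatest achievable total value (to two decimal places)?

368.70

Greedy by value/weight ratio, highest first.
Order: D (79/4=19.75) > C (277/28=9.89) > A (49/27=1.81) > B (27/33=0.82)
Fill: take D (4 @ 79) → take C (28 @ 277) → take 7/27 of A → 12.70; 39/39 used.
Total value = 368.70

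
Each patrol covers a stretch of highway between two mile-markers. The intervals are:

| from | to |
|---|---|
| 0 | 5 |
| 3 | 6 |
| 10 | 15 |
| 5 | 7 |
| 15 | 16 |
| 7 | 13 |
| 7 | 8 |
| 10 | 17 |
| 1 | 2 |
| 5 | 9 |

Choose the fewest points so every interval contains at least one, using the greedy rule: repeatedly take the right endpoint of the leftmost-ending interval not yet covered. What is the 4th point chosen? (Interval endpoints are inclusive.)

By right end: [1,2]  [0,5]  [3,6]  [5,7]  [7,8]  [5,9]  [7,13]  [10,15]  [15,16]  [10,17]
[1,2] uncovered → point at 2; [3,6] uncovered → point at 6; [7,8] uncovered → point at 8; [10,15] uncovered → point at 15.
Points: 2, 6, 8, 15 (4 total).

15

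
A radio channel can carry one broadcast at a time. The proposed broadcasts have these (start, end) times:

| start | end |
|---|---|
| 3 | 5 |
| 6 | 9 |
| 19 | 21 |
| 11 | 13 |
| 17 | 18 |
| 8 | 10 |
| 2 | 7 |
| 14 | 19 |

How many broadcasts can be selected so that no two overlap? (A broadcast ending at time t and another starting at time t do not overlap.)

5

Order by finish time; keep every interval that doesn't clash with the previous kept one.
By end time: (3,5), (2,7), (6,9), (8,10), (11,13), (17,18), (14,19), (19,21).
Pick (3,5); next start ≥ 5 → (6,9); next start ≥ 9 → (11,13); next start ≥ 13 → (17,18); next start ≥ 18 → (19,21).
Selected 5 broadcasts.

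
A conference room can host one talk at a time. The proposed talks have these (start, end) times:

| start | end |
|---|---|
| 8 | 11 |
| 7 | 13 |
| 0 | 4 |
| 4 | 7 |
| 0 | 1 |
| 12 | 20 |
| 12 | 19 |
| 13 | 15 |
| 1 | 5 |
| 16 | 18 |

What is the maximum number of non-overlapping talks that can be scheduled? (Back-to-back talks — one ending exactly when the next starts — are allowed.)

Greedy by earliest finish: after sorting by end time, pick each interval compatible with the last pick.
By end time: (0,1), (0,4), (1,5), (4,7), (8,11), (7,13), (13,15), (16,18), (12,19), (12,20).
Pick (0,1); next start ≥ 1 → (1,5); next start ≥ 5 → (8,11); next start ≥ 11 → (13,15); next start ≥ 15 → (16,18).
Selected 5 talks.

5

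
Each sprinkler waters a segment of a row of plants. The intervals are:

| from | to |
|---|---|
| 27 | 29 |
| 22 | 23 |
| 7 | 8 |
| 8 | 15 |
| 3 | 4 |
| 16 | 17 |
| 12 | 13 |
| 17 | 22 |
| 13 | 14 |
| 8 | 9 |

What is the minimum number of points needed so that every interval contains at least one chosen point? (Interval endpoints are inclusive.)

Sort by right endpoint; whenever an interval is uncovered, place a point at its right end.
Sorted: [3,4] [7,8] [8,9] [12,13] [13,14] [8,15] [16,17] [17,22] [22,23] [27,29]
{[3,4]} hit by 4; {[7,8],[8,9]} hit by 8; {[12,13],[13,14],[8,15]} hit by 13; {[16,17],[17,22]} hit by 17; {[22,23]} hit by 23; {[27,29]} hit by 29.
Points: 4, 8, 13, 17, 23, 29 (6 total).

6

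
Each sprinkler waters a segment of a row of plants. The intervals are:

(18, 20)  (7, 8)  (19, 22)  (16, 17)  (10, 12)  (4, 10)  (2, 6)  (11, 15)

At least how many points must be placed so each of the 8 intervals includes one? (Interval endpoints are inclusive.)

5

Process intervals by earliest right end; each time one isn't hit yet, stab at its right endpoint.
Sorted: [2,6] [7,8] [4,10] [10,12] [11,15] [16,17] [18,20] [19,22]
{[2,6]} hit by 6; {[7,8],[4,10]} hit by 8; {[10,12],[11,15]} hit by 12; {[16,17]} hit by 17; {[18,20],[19,22]} hit by 20.
Points: 6, 8, 12, 17, 20 (5 total).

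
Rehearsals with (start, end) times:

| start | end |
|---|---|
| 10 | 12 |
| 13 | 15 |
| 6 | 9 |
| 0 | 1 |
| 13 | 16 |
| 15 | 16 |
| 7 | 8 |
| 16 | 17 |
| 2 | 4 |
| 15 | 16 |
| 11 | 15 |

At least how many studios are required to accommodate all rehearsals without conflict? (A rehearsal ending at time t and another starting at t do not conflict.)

The answer is the maximum number of intervals overlapping at any instant.
Events (time:±→running): 0:+→1 1:-→0 2:+→1 4:-→0 6:+→1 7:+→2 8:-→1 9:-→0 10:+→1 11:+→2 12:-→1 13:+→2 13:+→3 … peak 3.

3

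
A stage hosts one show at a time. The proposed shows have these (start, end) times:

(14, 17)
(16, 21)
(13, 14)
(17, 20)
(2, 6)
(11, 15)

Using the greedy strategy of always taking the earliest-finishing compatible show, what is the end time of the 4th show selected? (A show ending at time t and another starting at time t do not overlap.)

20

By end time: (2,6), (13,14), (11,15), (14,17), (17,20), (16,21).
Pick (2,6); next start ≥ 6 → (13,14); next start ≥ 14 → (14,17); next start ≥ 17 → (17,20).
Selected: (2,6) (13,14) (14,17) (17,20)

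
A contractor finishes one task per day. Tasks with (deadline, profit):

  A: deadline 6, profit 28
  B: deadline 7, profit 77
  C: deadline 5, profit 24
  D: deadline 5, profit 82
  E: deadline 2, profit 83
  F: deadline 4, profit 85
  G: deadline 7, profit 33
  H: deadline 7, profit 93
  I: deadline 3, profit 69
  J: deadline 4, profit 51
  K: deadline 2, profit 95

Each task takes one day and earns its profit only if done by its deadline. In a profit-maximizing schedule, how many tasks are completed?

By profit: K(d2,95), H(d7,93), F(d4,85), E(d2,83), D(d5,82), B(d7,77), I(d3,69), J(d4,51), G(d7,33), A(d6,28), C(d5,24)
K→slot 2; H→slot 7; F→slot 4; E→slot 1; D→slot 5; B→slot 6; I→slot 3; J skipped; G skipped; A skipped; C skipped.
7 of 11 scheduled.

7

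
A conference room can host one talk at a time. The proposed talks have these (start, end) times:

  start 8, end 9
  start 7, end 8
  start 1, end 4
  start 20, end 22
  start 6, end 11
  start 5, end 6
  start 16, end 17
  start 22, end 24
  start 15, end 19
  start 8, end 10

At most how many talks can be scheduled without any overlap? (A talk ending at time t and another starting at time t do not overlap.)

7

Sorted by end: (1,4)  (5,6)  (7,8)  (8,9)  (8,10)  (6,11)  (16,17)  (15,19)  (20,22)  (22,24)
take (1,4); take (5,6); take (7,8); take (8,9); take (16,17); skip (15,19); take (20,22); take (22,24).
Selected 7 talks.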